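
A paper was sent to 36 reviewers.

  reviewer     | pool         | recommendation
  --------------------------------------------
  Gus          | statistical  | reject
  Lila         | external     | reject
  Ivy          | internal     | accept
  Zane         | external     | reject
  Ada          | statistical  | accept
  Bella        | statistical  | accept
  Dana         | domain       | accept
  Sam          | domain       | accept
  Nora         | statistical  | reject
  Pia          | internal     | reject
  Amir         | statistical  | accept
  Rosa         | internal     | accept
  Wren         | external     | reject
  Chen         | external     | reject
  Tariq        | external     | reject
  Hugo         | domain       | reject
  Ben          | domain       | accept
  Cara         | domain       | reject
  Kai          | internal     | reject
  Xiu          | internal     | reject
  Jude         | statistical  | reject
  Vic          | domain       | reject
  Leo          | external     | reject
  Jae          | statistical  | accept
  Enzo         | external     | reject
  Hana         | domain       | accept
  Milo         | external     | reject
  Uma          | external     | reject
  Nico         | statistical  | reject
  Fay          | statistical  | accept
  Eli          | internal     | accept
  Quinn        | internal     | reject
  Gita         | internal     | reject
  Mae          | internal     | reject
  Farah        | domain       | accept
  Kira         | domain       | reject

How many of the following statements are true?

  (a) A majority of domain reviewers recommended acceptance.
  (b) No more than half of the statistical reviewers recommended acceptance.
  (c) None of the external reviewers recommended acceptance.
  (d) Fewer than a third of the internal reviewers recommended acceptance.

2

(a) domain: |A| = 9, |A ∩ B| = 5; needs |A ∩ B| > |A ∖ B| — true.
(b) statistical: |A| = 9, |A ∩ B| = 5; needs |A ∩ B| ≤ |A ∖ B| — false.
(c) external: |A| = 9, |A ∩ B| = 0; needs A ∩ B = ∅ (|A ∩ B| = 0) — true.
(d) internal: |A| = 9, |A ∩ B| = 3; needs |A ∩ B| / |A| < 1/3 — false.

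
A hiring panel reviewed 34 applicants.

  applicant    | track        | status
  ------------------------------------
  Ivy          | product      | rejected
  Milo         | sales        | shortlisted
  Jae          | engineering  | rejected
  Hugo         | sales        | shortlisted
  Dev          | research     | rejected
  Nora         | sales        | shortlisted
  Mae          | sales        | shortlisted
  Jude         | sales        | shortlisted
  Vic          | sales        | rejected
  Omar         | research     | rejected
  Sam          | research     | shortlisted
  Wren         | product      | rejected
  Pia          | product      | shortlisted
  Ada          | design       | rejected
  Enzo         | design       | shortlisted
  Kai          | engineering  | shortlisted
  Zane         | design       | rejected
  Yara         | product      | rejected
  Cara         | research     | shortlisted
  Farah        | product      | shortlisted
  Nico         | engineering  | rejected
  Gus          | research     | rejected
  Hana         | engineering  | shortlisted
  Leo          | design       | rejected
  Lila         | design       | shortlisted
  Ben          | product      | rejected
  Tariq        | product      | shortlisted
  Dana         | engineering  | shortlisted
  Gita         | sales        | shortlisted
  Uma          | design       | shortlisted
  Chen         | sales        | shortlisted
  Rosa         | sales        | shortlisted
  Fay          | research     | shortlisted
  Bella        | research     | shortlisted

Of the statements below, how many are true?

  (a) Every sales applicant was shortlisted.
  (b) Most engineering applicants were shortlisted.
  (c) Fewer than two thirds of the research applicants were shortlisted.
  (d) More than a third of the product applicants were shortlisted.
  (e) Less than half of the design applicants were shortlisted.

3

(a) sales: |A| = 9, |A ∩ B| = 8; needs A ⊆ B, i.e. every element of A is in B (|A ∖ B| = 0) — false.
(b) engineering: |A| = 5, |A ∩ B| = 3; needs |A ∩ B| > |A ∖ B| — true.
(c) research: |A| = 7, |A ∩ B| = 4; needs |A ∩ B| / |A| < 2/3 — true.
(d) product: |A| = 7, |A ∩ B| = 3; needs |A ∩ B| / |A| > 1/3 — true.
(e) design: |A| = 6, |A ∩ B| = 3; needs |A ∩ B| < |A ∖ B| — false.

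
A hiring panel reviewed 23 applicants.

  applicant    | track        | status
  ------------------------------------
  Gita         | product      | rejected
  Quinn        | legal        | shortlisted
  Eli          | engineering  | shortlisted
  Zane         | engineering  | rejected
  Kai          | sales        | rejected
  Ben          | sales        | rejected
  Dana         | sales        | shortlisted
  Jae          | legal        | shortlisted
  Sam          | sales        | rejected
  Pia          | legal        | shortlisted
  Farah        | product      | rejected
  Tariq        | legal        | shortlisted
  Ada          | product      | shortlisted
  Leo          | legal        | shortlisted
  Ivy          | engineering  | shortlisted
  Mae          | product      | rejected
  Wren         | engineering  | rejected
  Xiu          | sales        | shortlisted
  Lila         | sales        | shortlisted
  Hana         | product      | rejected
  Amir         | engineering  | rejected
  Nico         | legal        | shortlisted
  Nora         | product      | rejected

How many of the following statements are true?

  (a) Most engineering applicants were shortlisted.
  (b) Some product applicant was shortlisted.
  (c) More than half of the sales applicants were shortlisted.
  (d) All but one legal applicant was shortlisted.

(a) engineering: |A| = 5, |A ∩ B| = 2; needs |A ∩ B| > |A ∖ B| — false.
(b) product: |A| = 6, |A ∩ B| = 1; needs A ∩ B ≠ ∅ (|A ∩ B| ≥ 1) — true.
(c) sales: |A| = 6, |A ∩ B| = 3; needs |A ∩ B| > |A ∖ B| — false.
(d) legal: |A| = 6, |A ∩ B| = 6; needs |A ∖ B| = 1 — false.

1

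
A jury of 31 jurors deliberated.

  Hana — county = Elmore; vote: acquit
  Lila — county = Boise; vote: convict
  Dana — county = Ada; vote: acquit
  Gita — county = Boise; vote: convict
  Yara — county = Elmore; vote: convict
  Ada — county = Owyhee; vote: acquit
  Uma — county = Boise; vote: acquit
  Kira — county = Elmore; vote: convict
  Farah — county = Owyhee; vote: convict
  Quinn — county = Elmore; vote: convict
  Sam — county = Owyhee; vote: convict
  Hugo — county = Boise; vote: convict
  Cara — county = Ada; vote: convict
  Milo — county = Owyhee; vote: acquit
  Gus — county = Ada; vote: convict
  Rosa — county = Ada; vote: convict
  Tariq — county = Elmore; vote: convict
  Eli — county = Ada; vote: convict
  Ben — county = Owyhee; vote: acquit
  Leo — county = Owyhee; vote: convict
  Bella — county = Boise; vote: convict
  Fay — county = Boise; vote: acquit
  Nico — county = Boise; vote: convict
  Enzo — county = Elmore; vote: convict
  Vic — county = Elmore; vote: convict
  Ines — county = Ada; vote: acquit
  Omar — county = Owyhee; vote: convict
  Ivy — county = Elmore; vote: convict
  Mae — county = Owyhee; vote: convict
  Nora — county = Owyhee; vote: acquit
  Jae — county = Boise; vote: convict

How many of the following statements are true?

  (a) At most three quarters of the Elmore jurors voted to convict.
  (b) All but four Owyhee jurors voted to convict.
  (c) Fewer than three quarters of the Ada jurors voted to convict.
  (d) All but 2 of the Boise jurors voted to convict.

(a) Elmore: |A| = 8, |A ∩ B| = 7; needs |A ∩ B| / |A| ≤ 3/4 — false.
(b) Owyhee: |A| = 9, |A ∩ B| = 5; needs |A ∖ B| = 4 — true.
(c) Ada: |A| = 6, |A ∩ B| = 4; needs |A ∩ B| / |A| < 3/4 — true.
(d) Boise: |A| = 8, |A ∩ B| = 6; needs |A ∖ B| = 2 — true.

3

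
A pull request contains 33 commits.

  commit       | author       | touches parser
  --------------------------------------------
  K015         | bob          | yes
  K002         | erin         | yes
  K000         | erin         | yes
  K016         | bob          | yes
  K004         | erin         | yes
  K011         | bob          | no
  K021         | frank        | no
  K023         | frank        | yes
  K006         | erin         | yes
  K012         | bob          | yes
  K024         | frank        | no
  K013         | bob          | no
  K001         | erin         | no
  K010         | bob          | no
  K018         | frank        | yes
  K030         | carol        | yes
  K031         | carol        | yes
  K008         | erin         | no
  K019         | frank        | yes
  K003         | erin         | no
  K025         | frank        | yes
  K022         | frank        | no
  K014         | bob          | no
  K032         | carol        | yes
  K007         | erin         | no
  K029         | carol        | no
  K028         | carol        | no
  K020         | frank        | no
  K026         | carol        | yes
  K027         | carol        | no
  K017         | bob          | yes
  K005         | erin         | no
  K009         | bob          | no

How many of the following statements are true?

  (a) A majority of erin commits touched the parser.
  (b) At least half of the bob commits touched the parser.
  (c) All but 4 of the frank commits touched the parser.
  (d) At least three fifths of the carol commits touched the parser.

1

(a) erin: |A| = 9, |A ∩ B| = 4; needs |A ∩ B| > |A ∖ B| — false.
(b) bob: |A| = 9, |A ∩ B| = 4; needs |A ∩ B| ≥ |A ∖ B| — false.
(c) frank: |A| = 8, |A ∩ B| = 4; needs |A ∖ B| = 4 — true.
(d) carol: |A| = 7, |A ∩ B| = 4; needs |A ∩ B| / |A| ≥ 3/5 — false.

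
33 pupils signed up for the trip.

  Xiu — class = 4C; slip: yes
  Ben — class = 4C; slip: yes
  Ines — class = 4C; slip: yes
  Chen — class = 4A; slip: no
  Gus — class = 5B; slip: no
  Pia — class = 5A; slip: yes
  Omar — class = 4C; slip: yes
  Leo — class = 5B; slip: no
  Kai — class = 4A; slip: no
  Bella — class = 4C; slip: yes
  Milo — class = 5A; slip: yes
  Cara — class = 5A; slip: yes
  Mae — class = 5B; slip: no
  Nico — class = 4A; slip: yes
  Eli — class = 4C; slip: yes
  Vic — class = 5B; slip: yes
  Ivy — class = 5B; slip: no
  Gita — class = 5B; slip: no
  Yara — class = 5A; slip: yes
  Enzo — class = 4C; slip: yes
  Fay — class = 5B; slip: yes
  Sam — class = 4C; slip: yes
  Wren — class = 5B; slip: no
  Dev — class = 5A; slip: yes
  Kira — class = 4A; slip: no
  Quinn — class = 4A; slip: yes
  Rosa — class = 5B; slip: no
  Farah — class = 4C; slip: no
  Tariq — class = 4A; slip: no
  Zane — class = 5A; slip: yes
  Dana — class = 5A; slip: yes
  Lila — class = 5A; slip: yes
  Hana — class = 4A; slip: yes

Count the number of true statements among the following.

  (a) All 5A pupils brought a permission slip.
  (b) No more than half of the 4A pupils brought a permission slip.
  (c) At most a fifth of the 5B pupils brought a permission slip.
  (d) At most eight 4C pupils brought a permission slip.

3

(a) 5A: |A| = 8, |A ∩ B| = 8; needs A ⊆ B, i.e. every element of A is in B (|A ∖ B| = 0) — true.
(b) 4A: |A| = 7, |A ∩ B| = 3; needs |A ∩ B| ≤ |A ∖ B| — true.
(c) 5B: |A| = 9, |A ∩ B| = 2; needs |A ∩ B| / |A| ≤ 1/5 — false.
(d) 4C: |A| = 9, |A ∩ B| = 8; needs |A ∩ B| ≤ 8 — true.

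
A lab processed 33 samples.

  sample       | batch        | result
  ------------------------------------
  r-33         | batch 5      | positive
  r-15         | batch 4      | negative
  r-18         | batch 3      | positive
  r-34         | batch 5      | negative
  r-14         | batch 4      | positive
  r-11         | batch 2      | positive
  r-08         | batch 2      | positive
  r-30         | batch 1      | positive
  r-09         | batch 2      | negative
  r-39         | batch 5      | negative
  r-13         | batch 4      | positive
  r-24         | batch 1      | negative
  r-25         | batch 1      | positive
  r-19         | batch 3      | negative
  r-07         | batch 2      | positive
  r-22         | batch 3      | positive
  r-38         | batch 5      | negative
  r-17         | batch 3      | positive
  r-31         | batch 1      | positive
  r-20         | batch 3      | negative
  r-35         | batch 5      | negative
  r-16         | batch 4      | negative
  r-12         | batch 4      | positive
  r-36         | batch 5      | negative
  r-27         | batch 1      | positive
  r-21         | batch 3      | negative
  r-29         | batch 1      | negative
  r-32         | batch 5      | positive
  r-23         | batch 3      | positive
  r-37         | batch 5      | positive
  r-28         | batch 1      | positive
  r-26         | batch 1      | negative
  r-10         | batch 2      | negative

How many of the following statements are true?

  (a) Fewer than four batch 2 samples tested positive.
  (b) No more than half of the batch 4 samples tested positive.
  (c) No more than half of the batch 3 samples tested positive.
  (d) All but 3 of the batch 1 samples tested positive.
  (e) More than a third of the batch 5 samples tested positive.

(a) batch 2: |A| = 5, |A ∩ B| = 3; needs |A ∩ B| < 4 — true.
(b) batch 4: |A| = 5, |A ∩ B| = 3; needs |A ∩ B| ≤ |A ∖ B| — false.
(c) batch 3: |A| = 7, |A ∩ B| = 4; needs |A ∩ B| ≤ |A ∖ B| — false.
(d) batch 1: |A| = 8, |A ∩ B| = 5; needs |A ∖ B| = 3 — true.
(e) batch 5: |A| = 8, |A ∩ B| = 3; needs |A ∩ B| / |A| > 1/3 — true.

3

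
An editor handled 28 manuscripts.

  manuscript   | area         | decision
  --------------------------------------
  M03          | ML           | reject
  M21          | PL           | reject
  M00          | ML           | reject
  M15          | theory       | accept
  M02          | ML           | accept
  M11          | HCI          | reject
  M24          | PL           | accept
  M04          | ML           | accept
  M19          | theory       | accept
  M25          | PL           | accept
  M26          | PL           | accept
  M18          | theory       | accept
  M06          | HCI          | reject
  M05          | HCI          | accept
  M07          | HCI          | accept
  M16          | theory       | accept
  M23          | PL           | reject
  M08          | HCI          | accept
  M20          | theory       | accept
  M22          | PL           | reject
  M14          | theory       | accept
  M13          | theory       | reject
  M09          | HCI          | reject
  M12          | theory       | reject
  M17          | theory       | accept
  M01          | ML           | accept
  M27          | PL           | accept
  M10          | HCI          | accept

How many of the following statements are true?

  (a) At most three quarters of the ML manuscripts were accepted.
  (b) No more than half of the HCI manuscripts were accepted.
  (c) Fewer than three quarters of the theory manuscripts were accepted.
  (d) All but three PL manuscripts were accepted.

(a) ML: |A| = 5, |A ∩ B| = 3; needs |A ∩ B| / |A| ≤ 3/4 — true.
(b) HCI: |A| = 7, |A ∩ B| = 4; needs |A ∩ B| ≤ |A ∖ B| — false.
(c) theory: |A| = 9, |A ∩ B| = 7; needs |A ∩ B| / |A| < 3/4 — false.
(d) PL: |A| = 7, |A ∩ B| = 4; needs |A ∖ B| = 3 — true.

2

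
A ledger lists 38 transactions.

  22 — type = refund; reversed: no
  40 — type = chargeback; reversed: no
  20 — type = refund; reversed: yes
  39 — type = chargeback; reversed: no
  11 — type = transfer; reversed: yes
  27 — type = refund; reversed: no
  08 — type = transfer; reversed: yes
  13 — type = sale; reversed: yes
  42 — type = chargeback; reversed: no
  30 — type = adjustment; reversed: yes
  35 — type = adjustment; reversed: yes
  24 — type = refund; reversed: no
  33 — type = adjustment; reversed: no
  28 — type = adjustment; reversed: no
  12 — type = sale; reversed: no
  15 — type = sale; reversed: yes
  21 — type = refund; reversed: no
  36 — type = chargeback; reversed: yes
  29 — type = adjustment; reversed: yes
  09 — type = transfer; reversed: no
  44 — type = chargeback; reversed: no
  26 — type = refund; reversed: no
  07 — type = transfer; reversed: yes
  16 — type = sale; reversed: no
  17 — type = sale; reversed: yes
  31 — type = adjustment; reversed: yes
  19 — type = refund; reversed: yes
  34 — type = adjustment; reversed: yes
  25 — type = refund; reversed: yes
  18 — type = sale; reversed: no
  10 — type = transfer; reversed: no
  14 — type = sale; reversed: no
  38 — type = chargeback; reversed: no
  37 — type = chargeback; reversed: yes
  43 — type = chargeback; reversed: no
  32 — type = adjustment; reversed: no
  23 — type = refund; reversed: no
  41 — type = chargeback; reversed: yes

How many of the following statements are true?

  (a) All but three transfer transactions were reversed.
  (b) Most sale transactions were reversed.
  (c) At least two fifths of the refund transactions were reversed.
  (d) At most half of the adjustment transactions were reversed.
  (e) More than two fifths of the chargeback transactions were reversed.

0

(a) transfer: |A| = 5, |A ∩ B| = 3; needs |A ∖ B| = 3 — false.
(b) sale: |A| = 7, |A ∩ B| = 3; needs |A ∩ B| > |A ∖ B| — false.
(c) refund: |A| = 9, |A ∩ B| = 3; needs |A ∩ B| / |A| ≥ 2/5 — false.
(d) adjustment: |A| = 8, |A ∩ B| = 5; needs |A ∩ B| ≤ |A ∖ B| — false.
(e) chargeback: |A| = 9, |A ∩ B| = 3; needs |A ∩ B| / |A| > 2/5 — false.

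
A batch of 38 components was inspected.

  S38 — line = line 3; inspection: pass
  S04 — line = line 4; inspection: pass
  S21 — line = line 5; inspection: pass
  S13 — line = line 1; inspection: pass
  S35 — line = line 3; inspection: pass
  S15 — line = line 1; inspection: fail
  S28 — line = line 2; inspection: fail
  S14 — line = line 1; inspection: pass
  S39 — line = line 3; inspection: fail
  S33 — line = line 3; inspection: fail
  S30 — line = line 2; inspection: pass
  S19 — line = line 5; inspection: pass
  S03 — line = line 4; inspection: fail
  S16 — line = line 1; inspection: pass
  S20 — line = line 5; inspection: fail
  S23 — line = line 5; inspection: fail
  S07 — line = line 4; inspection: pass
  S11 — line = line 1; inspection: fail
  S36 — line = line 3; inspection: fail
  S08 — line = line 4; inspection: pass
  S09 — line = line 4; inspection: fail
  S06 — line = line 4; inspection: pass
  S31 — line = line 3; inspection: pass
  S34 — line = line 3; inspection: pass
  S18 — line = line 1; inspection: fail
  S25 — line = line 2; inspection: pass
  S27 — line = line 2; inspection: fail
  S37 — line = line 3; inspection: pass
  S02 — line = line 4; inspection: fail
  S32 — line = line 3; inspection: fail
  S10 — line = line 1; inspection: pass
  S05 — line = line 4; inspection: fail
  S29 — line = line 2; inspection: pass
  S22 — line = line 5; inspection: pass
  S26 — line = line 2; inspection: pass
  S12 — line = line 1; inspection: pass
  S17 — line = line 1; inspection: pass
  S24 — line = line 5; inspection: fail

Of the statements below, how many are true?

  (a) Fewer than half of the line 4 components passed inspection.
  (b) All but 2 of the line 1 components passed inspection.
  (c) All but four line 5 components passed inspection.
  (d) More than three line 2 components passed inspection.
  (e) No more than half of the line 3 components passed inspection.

(a) line 4: |A| = 8, |A ∩ B| = 4; needs |A ∩ B| < |A ∖ B| — false.
(b) line 1: |A| = 9, |A ∩ B| = 6; needs |A ∖ B| = 2 — false.
(c) line 5: |A| = 6, |A ∩ B| = 3; needs |A ∖ B| = 4 — false.
(d) line 2: |A| = 6, |A ∩ B| = 4; needs |A ∩ B| > 3 — true.
(e) line 3: |A| = 9, |A ∩ B| = 5; needs |A ∩ B| ≤ |A ∖ B| — false.

1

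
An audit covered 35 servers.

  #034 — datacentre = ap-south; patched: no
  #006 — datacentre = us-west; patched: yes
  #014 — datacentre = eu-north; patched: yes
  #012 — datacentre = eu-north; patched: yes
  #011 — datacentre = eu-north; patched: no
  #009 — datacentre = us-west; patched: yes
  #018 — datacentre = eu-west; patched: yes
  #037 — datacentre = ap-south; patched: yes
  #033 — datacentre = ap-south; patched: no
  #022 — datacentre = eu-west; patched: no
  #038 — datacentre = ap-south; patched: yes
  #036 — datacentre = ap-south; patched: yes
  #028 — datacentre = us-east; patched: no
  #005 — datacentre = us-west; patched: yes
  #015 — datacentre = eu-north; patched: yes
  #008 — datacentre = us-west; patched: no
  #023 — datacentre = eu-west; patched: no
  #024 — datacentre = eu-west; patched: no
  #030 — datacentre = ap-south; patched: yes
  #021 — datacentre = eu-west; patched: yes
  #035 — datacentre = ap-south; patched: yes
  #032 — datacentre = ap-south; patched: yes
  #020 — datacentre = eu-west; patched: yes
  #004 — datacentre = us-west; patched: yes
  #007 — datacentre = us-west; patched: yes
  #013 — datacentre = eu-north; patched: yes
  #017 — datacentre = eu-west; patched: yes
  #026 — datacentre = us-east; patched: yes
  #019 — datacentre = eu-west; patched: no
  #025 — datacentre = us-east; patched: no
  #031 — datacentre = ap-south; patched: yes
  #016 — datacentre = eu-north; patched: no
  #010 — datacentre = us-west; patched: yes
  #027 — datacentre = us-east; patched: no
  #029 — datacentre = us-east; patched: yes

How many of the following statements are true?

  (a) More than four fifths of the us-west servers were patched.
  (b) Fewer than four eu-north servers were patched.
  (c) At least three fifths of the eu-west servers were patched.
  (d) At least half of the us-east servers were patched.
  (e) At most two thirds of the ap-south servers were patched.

1

(a) us-west: |A| = 7, |A ∩ B| = 6; needs |A ∩ B| / |A| > 4/5 — true.
(b) eu-north: |A| = 6, |A ∩ B| = 4; needs |A ∩ B| < 4 — false.
(c) eu-west: |A| = 8, |A ∩ B| = 4; needs |A ∩ B| / |A| ≥ 3/5 — false.
(d) us-east: |A| = 5, |A ∩ B| = 2; needs |A ∩ B| ≥ |A ∖ B| — false.
(e) ap-south: |A| = 9, |A ∩ B| = 7; needs |A ∩ B| / |A| ≤ 2/3 — false.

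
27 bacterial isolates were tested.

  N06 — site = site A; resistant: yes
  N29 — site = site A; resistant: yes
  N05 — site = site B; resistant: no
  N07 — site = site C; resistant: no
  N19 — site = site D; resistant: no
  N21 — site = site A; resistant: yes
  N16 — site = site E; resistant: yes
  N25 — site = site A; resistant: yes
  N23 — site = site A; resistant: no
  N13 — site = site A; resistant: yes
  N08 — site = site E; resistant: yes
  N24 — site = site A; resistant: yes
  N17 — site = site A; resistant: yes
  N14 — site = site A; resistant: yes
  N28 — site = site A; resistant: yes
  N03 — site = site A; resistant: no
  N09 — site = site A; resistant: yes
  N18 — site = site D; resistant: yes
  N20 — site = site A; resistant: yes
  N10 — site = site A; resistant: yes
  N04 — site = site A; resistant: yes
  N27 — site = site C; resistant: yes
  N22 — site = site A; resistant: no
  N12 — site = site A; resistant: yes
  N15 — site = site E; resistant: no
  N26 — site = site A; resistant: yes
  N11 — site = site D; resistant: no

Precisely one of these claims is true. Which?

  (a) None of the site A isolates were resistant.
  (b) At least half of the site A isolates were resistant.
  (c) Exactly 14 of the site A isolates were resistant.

(b)

|A| = 18, |A ∩ B| = 15, |A ∖ B| = 3.
(a) requires A ∩ B = ∅ (|A ∩ B| = 0): false.
(b) requires |A ∩ B| ≥ |A ∖ B|: true.
(c) requires |A ∩ B| = 14: false.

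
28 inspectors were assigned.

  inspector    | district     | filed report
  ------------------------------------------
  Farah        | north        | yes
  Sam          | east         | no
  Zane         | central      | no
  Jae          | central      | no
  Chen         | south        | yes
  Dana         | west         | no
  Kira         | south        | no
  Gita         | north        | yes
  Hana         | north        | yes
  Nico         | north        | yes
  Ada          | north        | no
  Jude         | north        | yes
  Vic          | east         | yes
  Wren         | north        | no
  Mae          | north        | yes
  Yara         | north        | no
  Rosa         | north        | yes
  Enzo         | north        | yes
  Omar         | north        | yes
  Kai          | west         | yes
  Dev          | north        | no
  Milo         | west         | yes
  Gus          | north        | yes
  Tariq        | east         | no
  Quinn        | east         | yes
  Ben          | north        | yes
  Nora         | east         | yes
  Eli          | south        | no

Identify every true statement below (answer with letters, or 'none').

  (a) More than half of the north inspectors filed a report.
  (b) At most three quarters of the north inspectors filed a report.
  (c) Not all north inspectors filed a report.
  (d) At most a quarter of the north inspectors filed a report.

(a), (b), (c)

|A| = 15, |A ∩ B| = 11, |A ∖ B| = 4.
(a) |A ∩ B| > |A ∖ B|: holds.
(b) |A ∩ B| / |A| ≤ 3/4: holds.
(c) A ⊄ B (|A ∖ B| ≥ 1): holds.
(d) |A ∩ B| / |A| ≤ 1/4: fails.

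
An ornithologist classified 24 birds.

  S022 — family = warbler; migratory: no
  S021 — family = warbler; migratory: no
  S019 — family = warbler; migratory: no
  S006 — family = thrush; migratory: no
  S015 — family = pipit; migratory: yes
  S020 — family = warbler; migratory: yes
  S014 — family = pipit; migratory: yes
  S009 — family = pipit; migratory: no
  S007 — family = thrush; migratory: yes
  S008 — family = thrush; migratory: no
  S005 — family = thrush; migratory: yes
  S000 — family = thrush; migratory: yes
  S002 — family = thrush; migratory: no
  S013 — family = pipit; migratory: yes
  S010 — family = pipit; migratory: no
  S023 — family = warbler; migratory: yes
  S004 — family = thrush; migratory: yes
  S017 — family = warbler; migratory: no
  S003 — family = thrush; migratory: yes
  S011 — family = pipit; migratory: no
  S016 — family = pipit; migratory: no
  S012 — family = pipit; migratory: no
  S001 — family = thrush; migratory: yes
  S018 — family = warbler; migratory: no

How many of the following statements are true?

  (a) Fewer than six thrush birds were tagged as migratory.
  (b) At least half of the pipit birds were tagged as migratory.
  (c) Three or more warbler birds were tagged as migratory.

0

(a) thrush: |A| = 9, |A ∩ B| = 6; needs |A ∩ B| < 6 — false.
(b) pipit: |A| = 8, |A ∩ B| = 3; needs |A ∩ B| ≥ |A ∖ B| — false.
(c) warbler: |A| = 7, |A ∩ B| = 2; needs |A ∩ B| ≥ 3 — false.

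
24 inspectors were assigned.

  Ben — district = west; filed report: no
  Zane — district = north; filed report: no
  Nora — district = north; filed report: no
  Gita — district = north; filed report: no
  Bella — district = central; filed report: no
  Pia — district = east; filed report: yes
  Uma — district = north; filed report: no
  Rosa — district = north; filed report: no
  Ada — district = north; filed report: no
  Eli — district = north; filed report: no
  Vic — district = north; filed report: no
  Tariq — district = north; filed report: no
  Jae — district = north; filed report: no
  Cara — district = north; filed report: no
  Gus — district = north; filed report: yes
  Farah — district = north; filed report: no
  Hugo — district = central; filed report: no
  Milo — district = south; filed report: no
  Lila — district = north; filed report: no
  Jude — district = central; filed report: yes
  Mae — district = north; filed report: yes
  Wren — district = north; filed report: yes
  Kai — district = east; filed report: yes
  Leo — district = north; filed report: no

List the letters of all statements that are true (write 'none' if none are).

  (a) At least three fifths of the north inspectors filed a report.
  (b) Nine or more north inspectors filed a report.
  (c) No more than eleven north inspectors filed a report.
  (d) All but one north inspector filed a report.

(c)

|A| = 17, |A ∩ B| = 3, |A ∖ B| = 14.
(a) |A ∩ B| / |A| ≥ 3/5: fails.
(b) |A ∩ B| ≥ 9: fails.
(c) |A ∩ B| ≤ 11: holds.
(d) |A ∖ B| = 1: fails.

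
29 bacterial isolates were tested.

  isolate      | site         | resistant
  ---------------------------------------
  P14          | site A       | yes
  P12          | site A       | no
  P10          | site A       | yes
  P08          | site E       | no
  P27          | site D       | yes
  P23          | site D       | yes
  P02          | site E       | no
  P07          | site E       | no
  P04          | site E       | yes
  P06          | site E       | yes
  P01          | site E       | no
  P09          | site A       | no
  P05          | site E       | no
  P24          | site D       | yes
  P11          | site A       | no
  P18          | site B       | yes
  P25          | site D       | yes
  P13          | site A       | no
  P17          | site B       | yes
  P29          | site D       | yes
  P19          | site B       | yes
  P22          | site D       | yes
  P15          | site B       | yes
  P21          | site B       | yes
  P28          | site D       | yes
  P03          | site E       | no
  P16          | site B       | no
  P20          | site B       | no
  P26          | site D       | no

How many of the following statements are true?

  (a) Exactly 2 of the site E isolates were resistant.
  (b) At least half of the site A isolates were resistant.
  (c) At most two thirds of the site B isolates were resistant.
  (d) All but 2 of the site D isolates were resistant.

(a) site E: |A| = 8, |A ∩ B| = 2; needs |A ∩ B| = 2 — true.
(b) site A: |A| = 6, |A ∩ B| = 2; needs |A ∩ B| ≥ |A ∖ B| — false.
(c) site B: |A| = 7, |A ∩ B| = 5; needs |A ∩ B| / |A| ≤ 2/3 — false.
(d) site D: |A| = 8, |A ∩ B| = 7; needs |A ∖ B| = 2 — false.

1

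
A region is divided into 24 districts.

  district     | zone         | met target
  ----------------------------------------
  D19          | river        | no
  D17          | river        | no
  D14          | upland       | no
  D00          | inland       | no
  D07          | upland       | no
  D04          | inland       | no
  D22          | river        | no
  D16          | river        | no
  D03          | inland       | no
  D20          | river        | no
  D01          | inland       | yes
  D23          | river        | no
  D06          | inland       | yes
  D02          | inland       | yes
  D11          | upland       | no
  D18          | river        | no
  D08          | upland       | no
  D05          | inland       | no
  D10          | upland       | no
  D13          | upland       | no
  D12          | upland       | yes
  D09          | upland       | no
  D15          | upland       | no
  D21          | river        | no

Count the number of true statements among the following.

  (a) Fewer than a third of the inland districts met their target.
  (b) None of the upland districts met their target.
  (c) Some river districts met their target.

(a) inland: |A| = 7, |A ∩ B| = 3; needs |A ∩ B| / |A| < 1/3 — false.
(b) upland: |A| = 9, |A ∩ B| = 1; needs A ∩ B = ∅ (|A ∩ B| = 0) — false.
(c) river: |A| = 8, |A ∩ B| = 0; needs A ∩ B ≠ ∅ (|A ∩ B| ≥ 1) — false.

0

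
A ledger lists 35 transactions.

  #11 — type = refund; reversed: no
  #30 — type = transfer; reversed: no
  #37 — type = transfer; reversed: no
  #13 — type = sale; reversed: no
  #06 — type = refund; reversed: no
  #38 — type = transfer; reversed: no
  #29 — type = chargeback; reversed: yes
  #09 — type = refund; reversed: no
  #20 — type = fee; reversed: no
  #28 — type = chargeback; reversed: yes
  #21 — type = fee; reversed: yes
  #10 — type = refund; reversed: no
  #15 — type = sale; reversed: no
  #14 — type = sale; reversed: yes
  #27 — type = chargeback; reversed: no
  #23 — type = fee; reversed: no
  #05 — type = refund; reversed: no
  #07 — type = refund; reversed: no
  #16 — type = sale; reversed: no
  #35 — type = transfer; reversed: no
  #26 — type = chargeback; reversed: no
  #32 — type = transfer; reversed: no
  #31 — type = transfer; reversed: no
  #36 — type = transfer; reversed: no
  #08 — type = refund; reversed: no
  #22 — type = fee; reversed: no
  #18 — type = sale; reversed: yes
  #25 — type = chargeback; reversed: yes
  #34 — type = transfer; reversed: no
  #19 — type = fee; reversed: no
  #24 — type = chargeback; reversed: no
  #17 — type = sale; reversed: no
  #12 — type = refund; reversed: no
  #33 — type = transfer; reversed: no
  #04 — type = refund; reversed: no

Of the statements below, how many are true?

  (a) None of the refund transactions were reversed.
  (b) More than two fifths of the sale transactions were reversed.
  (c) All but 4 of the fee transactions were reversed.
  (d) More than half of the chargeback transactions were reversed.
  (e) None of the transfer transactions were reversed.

(a) refund: |A| = 9, |A ∩ B| = 0; needs A ∩ B = ∅ (|A ∩ B| = 0) — true.
(b) sale: |A| = 6, |A ∩ B| = 2; needs |A ∩ B| / |A| > 2/5 — false.
(c) fee: |A| = 5, |A ∩ B| = 1; needs |A ∖ B| = 4 — true.
(d) chargeback: |A| = 6, |A ∩ B| = 3; needs |A ∩ B| > |A ∖ B| — false.
(e) transfer: |A| = 9, |A ∩ B| = 0; needs A ∩ B = ∅ (|A ∩ B| = 0) — true.

3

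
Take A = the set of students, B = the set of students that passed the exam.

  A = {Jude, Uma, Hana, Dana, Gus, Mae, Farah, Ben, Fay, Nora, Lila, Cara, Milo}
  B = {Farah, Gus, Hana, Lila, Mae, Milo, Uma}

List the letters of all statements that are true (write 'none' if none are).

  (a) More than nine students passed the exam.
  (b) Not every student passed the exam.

(b)

|A| = 13, |A ∩ B| = 7, |A ∖ B| = 6.
(a) |A ∩ B| > 9: fails.
(b) A ⊄ B (|A ∖ B| ≥ 1): holds.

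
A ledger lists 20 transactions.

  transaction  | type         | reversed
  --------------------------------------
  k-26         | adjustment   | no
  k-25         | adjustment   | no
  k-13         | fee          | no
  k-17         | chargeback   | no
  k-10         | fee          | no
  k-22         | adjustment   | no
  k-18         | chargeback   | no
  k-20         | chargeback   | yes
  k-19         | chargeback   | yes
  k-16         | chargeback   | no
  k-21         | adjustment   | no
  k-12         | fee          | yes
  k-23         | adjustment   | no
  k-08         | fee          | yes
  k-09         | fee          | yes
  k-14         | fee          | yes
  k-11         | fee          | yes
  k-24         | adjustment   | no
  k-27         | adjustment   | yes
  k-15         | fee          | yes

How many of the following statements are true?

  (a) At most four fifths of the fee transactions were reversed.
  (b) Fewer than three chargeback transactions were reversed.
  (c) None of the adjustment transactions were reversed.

(a) fee: |A| = 8, |A ∩ B| = 6; needs |A ∩ B| / |A| ≤ 4/5 — true.
(b) chargeback: |A| = 5, |A ∩ B| = 2; needs |A ∩ B| < 3 — true.
(c) adjustment: |A| = 7, |A ∩ B| = 1; needs A ∩ B = ∅ (|A ∩ B| = 0) — false.

2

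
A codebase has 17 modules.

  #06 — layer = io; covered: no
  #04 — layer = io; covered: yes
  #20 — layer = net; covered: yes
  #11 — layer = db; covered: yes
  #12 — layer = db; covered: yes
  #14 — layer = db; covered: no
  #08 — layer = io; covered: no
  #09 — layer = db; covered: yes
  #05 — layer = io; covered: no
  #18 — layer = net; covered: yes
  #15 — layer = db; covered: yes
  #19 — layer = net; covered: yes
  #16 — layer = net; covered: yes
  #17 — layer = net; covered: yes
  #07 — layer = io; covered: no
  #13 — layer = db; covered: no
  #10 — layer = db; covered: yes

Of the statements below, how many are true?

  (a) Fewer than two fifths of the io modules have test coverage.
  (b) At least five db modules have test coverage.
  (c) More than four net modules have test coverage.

(a) io: |A| = 5, |A ∩ B| = 1; needs |A ∩ B| / |A| < 2/5 — true.
(b) db: |A| = 7, |A ∩ B| = 5; needs |A ∩ B| ≥ 5 — true.
(c) net: |A| = 5, |A ∩ B| = 5; needs |A ∩ B| > 4 — true.

3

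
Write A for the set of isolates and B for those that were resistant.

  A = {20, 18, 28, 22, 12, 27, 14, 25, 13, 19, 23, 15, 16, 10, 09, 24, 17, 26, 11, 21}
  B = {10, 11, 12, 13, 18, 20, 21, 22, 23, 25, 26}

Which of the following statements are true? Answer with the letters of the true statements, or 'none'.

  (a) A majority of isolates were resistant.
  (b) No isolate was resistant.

(a)

|A| = 20, |A ∩ B| = 11, |A ∖ B| = 9.
(a) |A ∩ B| > |A ∖ B|: holds.
(b) A ∩ B = ∅ (|A ∩ B| = 0): fails.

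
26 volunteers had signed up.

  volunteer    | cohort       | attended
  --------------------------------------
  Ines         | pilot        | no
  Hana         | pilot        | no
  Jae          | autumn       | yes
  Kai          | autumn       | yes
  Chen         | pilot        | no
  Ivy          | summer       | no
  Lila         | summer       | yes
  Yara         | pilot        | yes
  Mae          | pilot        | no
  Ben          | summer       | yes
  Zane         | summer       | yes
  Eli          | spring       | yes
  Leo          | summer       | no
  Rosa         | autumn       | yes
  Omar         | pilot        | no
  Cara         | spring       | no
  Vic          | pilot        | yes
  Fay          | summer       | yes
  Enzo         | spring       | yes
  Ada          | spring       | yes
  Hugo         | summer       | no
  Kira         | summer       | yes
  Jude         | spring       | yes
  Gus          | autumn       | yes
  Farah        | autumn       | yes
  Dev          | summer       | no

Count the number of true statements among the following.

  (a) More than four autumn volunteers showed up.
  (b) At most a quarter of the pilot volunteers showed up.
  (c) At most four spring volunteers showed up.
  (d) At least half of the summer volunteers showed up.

(a) autumn: |A| = 5, |A ∩ B| = 5; needs |A ∩ B| > 4 — true.
(b) pilot: |A| = 7, |A ∩ B| = 2; needs |A ∩ B| / |A| ≤ 1/4 — false.
(c) spring: |A| = 5, |A ∩ B| = 4; needs |A ∩ B| ≤ 4 — true.
(d) summer: |A| = 9, |A ∩ B| = 5; needs |A ∩ B| ≥ |A ∖ B| — true.

3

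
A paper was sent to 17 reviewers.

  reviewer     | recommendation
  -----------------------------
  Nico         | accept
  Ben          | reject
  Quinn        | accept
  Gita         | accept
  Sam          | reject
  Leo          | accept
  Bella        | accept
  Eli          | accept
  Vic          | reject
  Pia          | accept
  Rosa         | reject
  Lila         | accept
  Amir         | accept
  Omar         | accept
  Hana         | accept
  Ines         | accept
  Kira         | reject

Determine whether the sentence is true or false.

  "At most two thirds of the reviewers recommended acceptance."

Truth condition: |A ∩ B| / |A| ≤ 2/3.
|A| = 17, |A ∩ B| = 12, |A ∖ B| = 5.
|A ∩ B|/|A| = 12/17, so the statement is false.

False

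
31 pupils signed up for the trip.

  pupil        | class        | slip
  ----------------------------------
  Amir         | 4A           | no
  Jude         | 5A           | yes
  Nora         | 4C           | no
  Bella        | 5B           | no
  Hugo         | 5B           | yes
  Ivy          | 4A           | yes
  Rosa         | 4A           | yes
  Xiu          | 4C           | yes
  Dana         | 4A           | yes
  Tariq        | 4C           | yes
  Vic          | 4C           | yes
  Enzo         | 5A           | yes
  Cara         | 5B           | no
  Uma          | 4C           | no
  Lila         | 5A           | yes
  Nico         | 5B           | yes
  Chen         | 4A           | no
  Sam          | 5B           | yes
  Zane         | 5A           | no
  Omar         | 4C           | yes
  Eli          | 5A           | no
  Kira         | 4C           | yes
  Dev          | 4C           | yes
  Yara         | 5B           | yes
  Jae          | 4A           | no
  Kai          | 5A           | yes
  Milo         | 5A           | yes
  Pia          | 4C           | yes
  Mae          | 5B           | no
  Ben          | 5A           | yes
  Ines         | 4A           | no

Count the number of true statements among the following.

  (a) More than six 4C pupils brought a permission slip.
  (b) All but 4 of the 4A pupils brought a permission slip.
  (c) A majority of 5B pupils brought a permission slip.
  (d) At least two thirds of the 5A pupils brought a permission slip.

4

(a) 4C: |A| = 9, |A ∩ B| = 7; needs |A ∩ B| > 6 — true.
(b) 4A: |A| = 7, |A ∩ B| = 3; needs |A ∖ B| = 4 — true.
(c) 5B: |A| = 7, |A ∩ B| = 4; needs |A ∩ B| > |A ∖ B| — true.
(d) 5A: |A| = 8, |A ∩ B| = 6; needs |A ∩ B| / |A| ≥ 2/3 — true.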